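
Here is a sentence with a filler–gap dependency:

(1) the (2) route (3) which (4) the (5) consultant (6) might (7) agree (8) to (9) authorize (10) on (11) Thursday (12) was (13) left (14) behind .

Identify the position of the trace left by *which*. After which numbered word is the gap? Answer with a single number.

The filler 'which' is interpreted as the direct object of 'authorize'. Wh-movement fronts it, leaving a gap right after 'authorize':
The route which the consultant might agree to authorize ___ on Thursday was left behind.
'authorize' is word 9.

9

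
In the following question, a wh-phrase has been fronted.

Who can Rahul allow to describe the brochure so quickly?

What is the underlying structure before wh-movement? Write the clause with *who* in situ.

Rahul can allow who to describe the brochure so quickly.

'who' functions as the direct object of 'allow'. Fronting leaves a gap immediately after 'allow':
Who can Rahul allow ___ to describe the brochure so quickly?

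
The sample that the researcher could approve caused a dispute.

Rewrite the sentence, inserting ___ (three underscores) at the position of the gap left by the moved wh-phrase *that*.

The sample that the researcher could approve ___ caused a dispute.

'that' is the direct object of 'approve'. The gap is right after 'approve'.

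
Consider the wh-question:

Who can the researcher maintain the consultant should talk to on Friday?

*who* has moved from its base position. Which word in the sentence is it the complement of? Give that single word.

to

Pre-movement form: The researcher can maintain the consultant should talk to who on Friday.
'who' is the object of the preposition 'to'. Fronting leaves a gap immediately after 'to':
Who can the researcher maintain the consultant should talk to ___ on Friday?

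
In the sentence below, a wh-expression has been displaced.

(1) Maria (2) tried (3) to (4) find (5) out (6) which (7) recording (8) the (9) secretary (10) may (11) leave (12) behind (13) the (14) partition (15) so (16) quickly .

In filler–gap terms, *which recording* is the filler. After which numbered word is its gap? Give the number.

Underlying clause: The secretary may leave which recording behind the partition so quickly.
The filler 'which recording' is interpreted as the direct object of 'leave'. It moves to the left edge, and the trace sits right after 'leave':
Maria tried to find out which recording the secretary may leave ___ behind the partition so quickly.
'leave' is word 11.

11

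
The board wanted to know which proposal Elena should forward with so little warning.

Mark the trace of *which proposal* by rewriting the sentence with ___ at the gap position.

Before movement: Elena should forward which proposal with so little warning.
The filler 'which proposal' is interpreted as the direct object of 'forward'. The gap is right after 'forward'.

The board wanted to know which proposal Elena should forward ___ with so little warning.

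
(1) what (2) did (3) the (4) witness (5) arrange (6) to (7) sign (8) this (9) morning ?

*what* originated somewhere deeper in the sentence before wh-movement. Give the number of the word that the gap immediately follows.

Underlying clause: The witness did arrange to sign what this morning.
'what' functions as the direct object of 'sign'. Wh-movement fronts it, leaving a gap right after 'sign':
What did the witness arrange to sign ___ this morning?
'sign' is word 7.

7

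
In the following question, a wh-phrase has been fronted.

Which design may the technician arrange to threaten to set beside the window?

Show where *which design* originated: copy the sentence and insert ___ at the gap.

Pre-movement form: The technician may arrange to threaten to set which design beside the window.
'which design' functions as the direct object of 'set'. The gap is right after 'set'.

Which design may the technician arrange to threaten to set ___ beside the window?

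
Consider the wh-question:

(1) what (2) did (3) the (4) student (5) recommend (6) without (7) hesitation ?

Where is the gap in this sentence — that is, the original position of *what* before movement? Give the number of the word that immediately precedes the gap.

Before movement: The student did recommend what without hesitation.
The filler 'what' is interpreted as the direct object of 'recommend'. It moves to the left edge, and the trace sits right after 'recommend':
What did the student recommend ___ without hesitation?
'recommend' is word 5.

5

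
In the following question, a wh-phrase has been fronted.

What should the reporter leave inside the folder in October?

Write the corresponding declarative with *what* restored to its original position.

The reporter should leave what inside the folder in October.

The filler 'what' is interpreted as the direct object of 'leave'. Wh-movement fronts it, leaving a gap right after 'leave':
What should the reporter leave ___ inside the folder in October?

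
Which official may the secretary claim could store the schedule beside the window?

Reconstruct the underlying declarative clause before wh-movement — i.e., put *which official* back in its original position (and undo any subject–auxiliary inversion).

'which official' is the subject of the clause embedded under 'claim'. Wh-movement fronts it, leaving a gap right after 'claim':
Which official may the secretary claim ___ could store the schedule beside the window?

The secretary may claim which official could store the schedule beside the window.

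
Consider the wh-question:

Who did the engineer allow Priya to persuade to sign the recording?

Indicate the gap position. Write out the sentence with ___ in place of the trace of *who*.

Who did the engineer allow Priya to persuade ___ to sign the recording?

Underlying clause: The engineer did allow Priya to persuade who to sign the recording.
'who' is the direct object of 'persuade'. The gap is right after 'persuade'.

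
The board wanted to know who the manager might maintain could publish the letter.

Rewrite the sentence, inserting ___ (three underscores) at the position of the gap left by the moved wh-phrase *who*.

In situ: The manager might maintain who could publish the letter.
'who' functions as the subject of the clause embedded under 'maintain'. The gap is right after 'maintain'.

The board wanted to know who the manager might maintain ___ could publish the letter.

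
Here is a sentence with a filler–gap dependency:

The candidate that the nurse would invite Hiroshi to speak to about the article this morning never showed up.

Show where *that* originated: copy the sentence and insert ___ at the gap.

The candidate that the nurse would invite Hiroshi to speak to ___ about the article this morning never showed up.

'that' functions as the object of the preposition 'to'. The gap is right after 'to'.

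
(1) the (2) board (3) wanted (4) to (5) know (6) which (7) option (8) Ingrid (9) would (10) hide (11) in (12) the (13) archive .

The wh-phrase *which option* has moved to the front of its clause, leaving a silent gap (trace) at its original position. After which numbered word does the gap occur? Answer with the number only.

10

Before movement: Ingrid would hide which option in the archive.
'which option' functions as the direct object of 'hide'. It moves to the left edge, and the trace sits right after 'hide':
The board wanted to know which option Ingrid would hide ___ in the archive.
'hide' is word 10.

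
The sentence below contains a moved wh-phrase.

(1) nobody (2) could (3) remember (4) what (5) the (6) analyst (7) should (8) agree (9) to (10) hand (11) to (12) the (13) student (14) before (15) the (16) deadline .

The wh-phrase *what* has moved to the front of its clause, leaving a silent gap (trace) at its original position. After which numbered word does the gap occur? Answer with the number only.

In situ: The analyst should agree to hand what to the student before the deadline.
The filler 'what' is interpreted as the direct object of 'hand'. Wh-movement fronts it, leaving a gap right after 'hand':
Nobody could remember what the analyst should agree to hand ___ to the student before the deadline.
'hand' is word 10.

10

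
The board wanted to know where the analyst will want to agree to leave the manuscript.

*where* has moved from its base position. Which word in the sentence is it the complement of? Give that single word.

Before movement: The analyst will want to agree to leave the manuscript where.
'where' is the locative complement of 'leave'. Fronting leaves a gap immediately after 'manuscript':
The board wanted to know where the analyst will want to agree to leave the manuscript ___.

leave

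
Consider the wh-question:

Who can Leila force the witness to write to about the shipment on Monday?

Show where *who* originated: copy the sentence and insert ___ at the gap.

Who can Leila force the witness to write to ___ about the shipment on Monday?

Before movement: Leila can force the witness to write to who about the shipment on Monday.
The filler 'who' is interpreted as the object of the preposition 'to'. The gap is right after 'to'.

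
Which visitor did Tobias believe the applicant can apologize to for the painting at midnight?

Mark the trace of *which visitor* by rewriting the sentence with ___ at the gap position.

Underlying clause: Tobias did believe the applicant can apologize to which visitor for the painting at midnight.
'which visitor' functions as the object of the preposition 'to'. The gap is right after 'to'.

Which visitor did Tobias believe the applicant can apologize to ___ for the painting at midnight?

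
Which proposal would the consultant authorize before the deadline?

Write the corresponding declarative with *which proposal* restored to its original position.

The filler 'which proposal' is interpreted as the direct object of 'authorize'. It moves to the left edge, and the trace sits right after 'authorize':
Which proposal would the consultant authorize ___ before the deadline?

The consultant would authorize which proposal before the deadline.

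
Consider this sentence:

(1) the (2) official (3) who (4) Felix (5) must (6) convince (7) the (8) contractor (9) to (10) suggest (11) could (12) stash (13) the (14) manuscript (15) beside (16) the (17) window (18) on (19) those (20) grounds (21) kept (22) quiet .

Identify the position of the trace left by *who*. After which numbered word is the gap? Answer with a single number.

10

The filler 'who' is interpreted as the subject of the clause embedded under 'suggest'. Wh-movement fronts it, leaving a gap right after 'suggest':
The official who Felix must convince the contractor to suggest ___ could stash the manuscript beside the window on those grounds kept quiet.
'suggest' is word 10.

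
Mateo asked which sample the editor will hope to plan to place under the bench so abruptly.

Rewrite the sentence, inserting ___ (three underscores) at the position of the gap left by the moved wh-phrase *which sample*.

Mateo asked which sample the editor will hope to plan to place ___ under the bench so abruptly.

In situ: The editor will hope to plan to place which sample under the bench so abruptly.
'which sample' functions as the direct object of 'place'. The gap is right after 'place'.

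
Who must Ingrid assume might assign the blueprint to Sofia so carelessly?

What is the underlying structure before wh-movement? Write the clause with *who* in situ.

Ingrid must assume who might assign the blueprint to Sofia so carelessly.

The filler 'who' is interpreted as the subject of the clause embedded under 'assume'. Fronting leaves a gap immediately after 'assume':
Who must Ingrid assume ___ might assign the blueprint to Sofia so carelessly?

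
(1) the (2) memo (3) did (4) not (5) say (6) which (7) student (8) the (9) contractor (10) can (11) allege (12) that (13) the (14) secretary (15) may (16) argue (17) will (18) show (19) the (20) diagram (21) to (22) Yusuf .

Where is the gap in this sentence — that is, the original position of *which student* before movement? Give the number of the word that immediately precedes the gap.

16

Before movement: The contractor can allege that the secretary may argue which student will show the diagram to Yusuf.
The filler 'which student' is interpreted as the subject of the clause embedded under 'argue'. Fronting leaves a gap immediately after 'argue':
The memo did not say which student the contractor can allege that the secretary may argue ___ will show the diagram to Yusuf.
'argue' is word 16.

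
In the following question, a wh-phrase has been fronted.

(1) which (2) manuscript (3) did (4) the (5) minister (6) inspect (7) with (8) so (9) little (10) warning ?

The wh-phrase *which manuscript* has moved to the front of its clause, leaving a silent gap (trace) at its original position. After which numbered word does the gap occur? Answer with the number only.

Pre-movement form: The minister did inspect which manuscript with so little warning.
'which manuscript' functions as the direct object of 'inspect'. Wh-movement fronts it, leaving a gap right after 'inspect':
Which manuscript did the minister inspect ___ with so little warning?
'inspect' is word 6.

6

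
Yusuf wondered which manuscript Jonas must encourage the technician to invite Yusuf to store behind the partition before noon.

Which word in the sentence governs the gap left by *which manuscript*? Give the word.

store

Before movement: Jonas must encourage the technician to invite Yusuf to store which manuscript behind the partition before noon.
'which manuscript' is the direct object of 'store'. Wh-movement fronts it, leaving a gap right after 'store':
Yusuf wondered which manuscript Jonas must encourage the technician to invite Yusuf to store ___ behind the partition before noon.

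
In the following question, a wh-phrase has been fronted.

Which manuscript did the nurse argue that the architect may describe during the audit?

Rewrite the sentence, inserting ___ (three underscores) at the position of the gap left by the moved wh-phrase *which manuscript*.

In situ: The nurse did argue that the architect may describe which manuscript during the audit.
'which manuscript' is the direct object of 'describe'. The gap is right after 'describe'.

Which manuscript did the nurse argue that the architect may describe ___ during the audit?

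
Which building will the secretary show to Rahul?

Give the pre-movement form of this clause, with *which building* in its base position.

The secretary will show which building to Rahul.

'which building' functions as the direct object of 'show'. Fronting leaves a gap immediately after 'show':
Which building will the secretary show ___ to Rahul?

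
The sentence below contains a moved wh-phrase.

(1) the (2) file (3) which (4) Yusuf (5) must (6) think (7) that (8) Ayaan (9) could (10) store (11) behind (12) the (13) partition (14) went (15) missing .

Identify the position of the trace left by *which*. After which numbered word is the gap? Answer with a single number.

'which' functions as the direct object of 'store'. Fronting leaves a gap immediately after 'store':
The file which Yusuf must think that Ayaan could store ___ behind the partition went missing.
'store' is word 10.

10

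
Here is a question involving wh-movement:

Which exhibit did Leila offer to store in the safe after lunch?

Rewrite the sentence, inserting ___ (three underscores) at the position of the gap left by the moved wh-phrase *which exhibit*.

Which exhibit did Leila offer to store ___ in the safe after lunch?

Pre-movement form: Leila did offer to store which exhibit in the safe after lunch.
'which exhibit' functions as the direct object of 'store'. The gap is right after 'store'.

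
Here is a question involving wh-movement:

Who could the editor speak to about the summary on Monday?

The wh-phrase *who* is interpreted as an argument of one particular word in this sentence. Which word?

to

Pre-movement form: The editor could speak to who about the summary on Monday.
'who' is the object of the preposition 'to'. Wh-movement fronts it, leaving a gap right after 'to':
Who could the editor speak to ___ about the summary on Monday?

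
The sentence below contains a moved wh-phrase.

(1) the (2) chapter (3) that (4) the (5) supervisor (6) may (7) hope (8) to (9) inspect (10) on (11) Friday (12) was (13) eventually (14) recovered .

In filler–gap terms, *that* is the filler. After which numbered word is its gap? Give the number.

'that' functions as the direct object of 'inspect'. Fronting leaves a gap immediately after 'inspect':
The chapter that the supervisor may hope to inspect ___ on Friday was eventually recovered.
'inspect' is word 9.

9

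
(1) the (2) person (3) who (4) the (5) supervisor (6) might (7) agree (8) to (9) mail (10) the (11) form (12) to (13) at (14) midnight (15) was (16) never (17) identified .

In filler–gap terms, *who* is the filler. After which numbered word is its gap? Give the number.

'who' functions as the object of the preposition 'to' (recipient of 'mail'). Wh-movement fronts it, leaving a gap right after 'to':
The person who the supervisor might agree to mail the form to ___ at midnight was never identified.
'to' is word 12.

12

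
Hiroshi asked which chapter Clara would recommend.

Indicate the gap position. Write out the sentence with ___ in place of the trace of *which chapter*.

Underlying clause: Clara would recommend which chapter.
The filler 'which chapter' is interpreted as the direct object of 'recommend'. The gap is right after 'recommend'.

Hiroshi asked which chapter Clara would recommend ___.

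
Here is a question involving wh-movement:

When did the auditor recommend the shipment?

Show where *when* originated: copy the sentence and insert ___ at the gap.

Underlying clause: The auditor did recommend the shipment when.
The filler 'when' is interpreted as the temporal adjunct. The gap is right after 'shipment'.

When did the auditor recommend the shipment ___?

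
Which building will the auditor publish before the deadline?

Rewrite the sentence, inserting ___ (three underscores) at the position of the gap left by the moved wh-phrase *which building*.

Which building will the auditor publish ___ before the deadline?

Before movement: The auditor will publish which building before the deadline.
'which building' functions as the direct object of 'publish'. The gap is right after 'publish'.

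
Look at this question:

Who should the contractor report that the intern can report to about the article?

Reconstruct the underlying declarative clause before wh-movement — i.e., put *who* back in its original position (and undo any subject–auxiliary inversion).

The filler 'who' is interpreted as the object of the preposition 'to'. It moves to the left edge, and the trace sits right after 'to':
Who should the contractor report that the intern can report to ___ about the article?

The contractor should report that the intern can report to who about the article.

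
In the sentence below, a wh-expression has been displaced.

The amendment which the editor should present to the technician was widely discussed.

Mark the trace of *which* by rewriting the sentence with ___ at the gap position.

'which' is the direct object of 'present'. The gap is right after 'present'.

The amendment which the editor should present ___ to the technician was widely discussed.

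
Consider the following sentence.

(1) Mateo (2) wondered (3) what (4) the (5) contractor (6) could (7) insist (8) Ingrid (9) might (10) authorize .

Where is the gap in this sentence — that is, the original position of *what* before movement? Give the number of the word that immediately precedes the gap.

In situ: The contractor could insist Ingrid might authorize what.
The filler 'what' is interpreted as the direct object of 'authorize'. Wh-movement fronts it, leaving a gap right after 'authorize':
Mateo wondered what the contractor could insist Ingrid might authorize ___.
'authorize' is word 10.

10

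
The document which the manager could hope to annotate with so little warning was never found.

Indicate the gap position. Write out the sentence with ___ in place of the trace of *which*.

'which' functions as the direct object of 'annotate'. The gap is right after 'annotate'.

The document which the manager could hope to annotate ___ with so little warning was never found.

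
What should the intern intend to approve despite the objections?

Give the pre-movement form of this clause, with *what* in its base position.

'what' functions as the direct object of 'approve'. It moves to the left edge, and the trace sits right after 'approve':
What should the intern intend to approve ___ despite the objections?

The intern should intend to approve what despite the objections.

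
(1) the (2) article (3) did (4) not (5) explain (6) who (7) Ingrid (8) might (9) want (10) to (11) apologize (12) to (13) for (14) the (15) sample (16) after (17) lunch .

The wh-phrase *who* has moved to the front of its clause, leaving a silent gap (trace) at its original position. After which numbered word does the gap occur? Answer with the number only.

12

Underlying clause: Ingrid might want to apologize to who for the sample after lunch.
The filler 'who' is interpreted as the object of the preposition 'to'. Wh-movement fronts it, leaving a gap right after 'to':
The article did not explain who Ingrid might want to apologize to ___ for the sample after lunch.
'to' is word 12.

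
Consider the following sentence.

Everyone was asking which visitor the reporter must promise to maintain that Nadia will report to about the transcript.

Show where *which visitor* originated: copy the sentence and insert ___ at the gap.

Everyone was asking which visitor the reporter must promise to maintain that Nadia will report to ___ about the transcript.

In situ: The reporter must promise to maintain that Nadia will report to which visitor about the transcript.
The filler 'which visitor' is interpreted as the object of the preposition 'to'. The gap is right after 'to'.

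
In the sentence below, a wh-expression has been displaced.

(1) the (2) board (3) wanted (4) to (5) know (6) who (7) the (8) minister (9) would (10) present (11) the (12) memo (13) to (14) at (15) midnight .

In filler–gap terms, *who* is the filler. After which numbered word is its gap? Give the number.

Pre-movement form: The minister would present the memo to who at midnight.
'who' functions as the object of the preposition 'to' (recipient of 'present'). Fronting leaves a gap immediately after 'to':
The board wanted to know who the minister would present the memo to ___ at midnight.
'to' is word 13.

13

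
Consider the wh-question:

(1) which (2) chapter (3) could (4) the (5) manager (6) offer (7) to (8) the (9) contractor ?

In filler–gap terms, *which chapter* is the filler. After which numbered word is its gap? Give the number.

6

In situ: The manager could offer which chapter to the contractor.
The filler 'which chapter' is interpreted as the direct object of 'offer'. Wh-movement fronts it, leaving a gap right after 'offer':
Which chapter could the manager offer ___ to the contractor?
'offer' is word 6.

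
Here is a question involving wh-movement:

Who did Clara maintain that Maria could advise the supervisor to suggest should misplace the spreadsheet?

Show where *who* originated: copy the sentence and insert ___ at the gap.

Underlying clause: Clara did maintain that Maria could advise the supervisor to suggest who should misplace the spreadsheet.
'who' functions as the subject of the clause embedded under 'suggest'. The gap is right after 'suggest'.

Who did Clara maintain that Maria could advise the supervisor to suggest ___ should misplace the spreadsheet?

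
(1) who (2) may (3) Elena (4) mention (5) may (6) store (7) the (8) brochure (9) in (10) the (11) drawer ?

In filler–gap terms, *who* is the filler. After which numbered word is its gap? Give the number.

4

Underlying clause: Elena may mention who may store the brochure in the drawer.
'who' functions as the subject of the clause embedded under 'mention'. Fronting leaves a gap immediately after 'mention':
Who may Elena mention ___ may store the brochure in the drawer?
'mention' is word 4.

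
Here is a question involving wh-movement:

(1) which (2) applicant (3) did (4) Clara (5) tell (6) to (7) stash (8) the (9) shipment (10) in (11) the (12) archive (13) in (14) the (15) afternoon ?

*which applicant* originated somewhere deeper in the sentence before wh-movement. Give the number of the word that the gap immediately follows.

5

Before movement: Clara did tell which applicant to stash the shipment in the archive in the afternoon.
The filler 'which applicant' is interpreted as the direct object of 'tell'. Wh-movement fronts it, leaving a gap right after 'tell':
Which applicant did Clara tell ___ to stash the shipment in the archive in the afternoon?
'tell' is word 5.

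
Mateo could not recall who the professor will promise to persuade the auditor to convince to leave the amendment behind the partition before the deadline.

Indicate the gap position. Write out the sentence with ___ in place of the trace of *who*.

In situ: The professor will promise to persuade the auditor to convince who to leave the amendment behind the partition before the deadline.
'who' is the direct object of 'convince'. The gap is right after 'convince'.

Mateo could not recall who the professor will promise to persuade the auditor to convince ___ to leave the amendment behind the partition before the deadline.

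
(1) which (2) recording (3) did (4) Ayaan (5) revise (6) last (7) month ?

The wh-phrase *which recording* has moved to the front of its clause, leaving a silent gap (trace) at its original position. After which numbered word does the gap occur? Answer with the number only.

5

Underlying clause: Ayaan did revise which recording last month.
'which recording' functions as the direct object of 'revise'. Fronting leaves a gap immediately after 'revise':
Which recording did Ayaan revise ___ last month?
'revise' is word 5.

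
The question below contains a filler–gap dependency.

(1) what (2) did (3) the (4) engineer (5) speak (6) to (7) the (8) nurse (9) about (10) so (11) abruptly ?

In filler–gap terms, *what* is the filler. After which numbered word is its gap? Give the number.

Underlying clause: The engineer did speak to the nurse about what so abruptly.
'what' functions as the object of the preposition 'about'. Fronting leaves a gap immediately after 'about':
What did the engineer speak to the nurse about ___ so abruptly?
'about' is word 9.

9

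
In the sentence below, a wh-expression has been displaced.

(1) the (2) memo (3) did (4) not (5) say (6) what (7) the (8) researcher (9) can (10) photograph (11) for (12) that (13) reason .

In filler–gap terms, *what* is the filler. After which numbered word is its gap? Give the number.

10

Pre-movement form: The researcher can photograph what for that reason.
'what' is the direct object of 'photograph'. Wh-movement fronts it, leaving a gap right after 'photograph':
The memo did not say what the researcher can photograph ___ for that reason.
'photograph' is word 10.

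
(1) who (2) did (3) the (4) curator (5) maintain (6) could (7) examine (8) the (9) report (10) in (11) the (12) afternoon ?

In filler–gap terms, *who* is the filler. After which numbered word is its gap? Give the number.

5

In situ: The curator did maintain who could examine the report in the afternoon.
'who' functions as the subject of the clause embedded under 'maintain'. It moves to the left edge, and the trace sits right after 'maintain':
Who did the curator maintain ___ could examine the report in the afternoon?
'maintain' is word 5.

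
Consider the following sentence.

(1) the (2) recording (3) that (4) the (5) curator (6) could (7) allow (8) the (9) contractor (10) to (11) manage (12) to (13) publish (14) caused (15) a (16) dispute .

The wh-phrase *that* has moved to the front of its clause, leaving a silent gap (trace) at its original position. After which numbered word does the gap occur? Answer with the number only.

'that' functions as the direct object of 'publish'. Fronting leaves a gap immediately after 'publish':
The recording that the curator could allow the contractor to manage to publish ___ caused a dispute.
'publish' is word 13.

13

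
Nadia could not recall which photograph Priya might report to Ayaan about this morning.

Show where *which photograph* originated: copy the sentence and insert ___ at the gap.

Underlying clause: Priya might report to Ayaan about which photograph this morning.
'which photograph' is the object of the preposition 'about'. The gap is right after 'about'.

Nadia could not recall which photograph Priya might report to Ayaan about ___ this morning.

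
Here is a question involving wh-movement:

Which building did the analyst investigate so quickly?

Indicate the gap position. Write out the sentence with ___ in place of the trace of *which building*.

Which building did the analyst investigate ___ so quickly?

In situ: The analyst did investigate which building so quickly.
'which building' is the direct object of 'investigate'. The gap is right after 'investigate'.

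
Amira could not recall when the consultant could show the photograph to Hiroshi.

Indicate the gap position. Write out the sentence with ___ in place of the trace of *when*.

Pre-movement form: The consultant could show the photograph to Hiroshi when.
The filler 'when' is interpreted as the temporal adjunct. The gap is right after 'Hiroshi'.

Amira could not recall when the consultant could show the photograph to Hiroshi ___.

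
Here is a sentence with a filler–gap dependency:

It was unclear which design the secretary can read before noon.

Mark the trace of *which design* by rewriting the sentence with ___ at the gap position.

It was unclear which design the secretary can read ___ before noon.

Underlying clause: The secretary can read which design before noon.
The filler 'which design' is interpreted as the direct object of 'read'. The gap is right after 'read'.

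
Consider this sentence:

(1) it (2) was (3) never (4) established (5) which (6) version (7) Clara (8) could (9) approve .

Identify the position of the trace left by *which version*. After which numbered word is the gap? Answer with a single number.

9

Underlying clause: Clara could approve which version.
'which version' functions as the direct object of 'approve'. It moves to the left edge, and the trace sits right after 'approve':
It was never established which version Clara could approve ___.
'approve' is word 9.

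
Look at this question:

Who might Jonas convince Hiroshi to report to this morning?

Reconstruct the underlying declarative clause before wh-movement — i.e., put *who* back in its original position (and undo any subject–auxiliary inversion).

The filler 'who' is interpreted as the object of the preposition 'to'. Fronting leaves a gap immediately after 'to':
Who might Jonas convince Hiroshi to report to ___ this morning?

Jonas might convince Hiroshi to report to who this morning.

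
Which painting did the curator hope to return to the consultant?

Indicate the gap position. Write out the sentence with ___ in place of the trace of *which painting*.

Before movement: The curator did hope to return which painting to the consultant.
The filler 'which painting' is interpreted as the direct object of 'return'. The gap is right after 'return'.

Which painting did the curator hope to return ___ to the consultant?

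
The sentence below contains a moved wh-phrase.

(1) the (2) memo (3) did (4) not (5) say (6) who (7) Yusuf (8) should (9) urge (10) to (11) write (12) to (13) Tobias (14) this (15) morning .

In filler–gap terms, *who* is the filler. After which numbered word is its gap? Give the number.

In situ: Yusuf should urge who to write to Tobias this morning.
'who' is the direct object of 'urge'. It moves to the left edge, and the trace sits right after 'urge':
The memo did not say who Yusuf should urge ___ to write to Tobias this morning.
'urge' is word 9.

9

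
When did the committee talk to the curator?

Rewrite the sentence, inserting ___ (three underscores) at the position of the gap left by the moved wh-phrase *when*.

When did the committee talk to the curator ___?

Underlying clause: The committee did talk to the curator when.
'when' is the temporal adjunct. The gap is right after 'curator'.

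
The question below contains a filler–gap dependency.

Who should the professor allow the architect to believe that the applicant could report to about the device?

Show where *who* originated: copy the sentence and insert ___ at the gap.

Who should the professor allow the architect to believe that the applicant could report to ___ about the device?

Before movement: The professor should allow the architect to believe that the applicant could report to who about the device.
'who' is the object of the preposition 'to'. The gap is right after 'to'.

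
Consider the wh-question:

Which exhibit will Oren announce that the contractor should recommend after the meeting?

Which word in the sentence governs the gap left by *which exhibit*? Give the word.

recommend

Before movement: Oren will announce that the contractor should recommend which exhibit after the meeting.
'which exhibit' functions as the direct object of 'recommend'. Wh-movement fronts it, leaving a gap right after 'recommend':
Which exhibit will Oren announce that the contractor should recommend ___ after the meeting?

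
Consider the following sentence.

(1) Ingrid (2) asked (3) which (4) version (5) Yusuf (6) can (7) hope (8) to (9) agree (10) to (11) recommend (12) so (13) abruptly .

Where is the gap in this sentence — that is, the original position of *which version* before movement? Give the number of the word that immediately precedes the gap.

Pre-movement form: Yusuf can hope to agree to recommend which version so abruptly.
The filler 'which version' is interpreted as the direct object of 'recommend'. It moves to the left edge, and the trace sits right after 'recommend':
Ingrid asked which version Yusuf can hope to agree to recommend ___ so abruptly.
'recommend' is word 11.

11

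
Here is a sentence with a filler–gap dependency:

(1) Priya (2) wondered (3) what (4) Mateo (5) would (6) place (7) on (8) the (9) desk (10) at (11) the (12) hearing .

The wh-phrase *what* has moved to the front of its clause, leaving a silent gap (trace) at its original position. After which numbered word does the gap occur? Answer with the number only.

6

Pre-movement form: Mateo would place what on the desk at the hearing.
'what' functions as the direct object of 'place'. It moves to the left edge, and the trace sits right after 'place':
Priya wondered what Mateo would place ___ on the desk at the hearing.
'place' is word 6.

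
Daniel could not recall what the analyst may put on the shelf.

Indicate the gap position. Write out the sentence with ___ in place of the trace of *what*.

Underlying clause: The analyst may put what on the shelf.
The filler 'what' is interpreted as the direct object of 'put'. The gap is right after 'put'.

Daniel could not recall what the analyst may put ___ on the shelf.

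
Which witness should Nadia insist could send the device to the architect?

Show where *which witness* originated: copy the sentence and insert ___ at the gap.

Which witness should Nadia insist ___ could send the device to the architect?

Before movement: Nadia should insist which witness could send the device to the architect.
'which witness' functions as the subject of the clause embedded under 'insist'. The gap is right after 'insist'.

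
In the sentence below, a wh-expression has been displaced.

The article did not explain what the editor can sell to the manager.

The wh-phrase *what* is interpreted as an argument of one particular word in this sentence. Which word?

Pre-movement form: The editor can sell what to the manager.
'what' functions as the direct object of 'sell'. Wh-movement fronts it, leaving a gap right after 'sell':
The article did not explain what the editor can sell ___ to the manager.

sell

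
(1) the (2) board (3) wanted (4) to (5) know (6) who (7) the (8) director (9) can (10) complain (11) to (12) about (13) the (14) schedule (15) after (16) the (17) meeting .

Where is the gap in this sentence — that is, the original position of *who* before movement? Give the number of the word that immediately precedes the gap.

11

In situ: The director can complain to who about the schedule after the meeting.
'who' functions as the object of the preposition 'to'. It moves to the left edge, and the trace sits right after 'to':
The board wanted to know who the director can complain to ___ about the schedule after the meeting.
'to' is word 11.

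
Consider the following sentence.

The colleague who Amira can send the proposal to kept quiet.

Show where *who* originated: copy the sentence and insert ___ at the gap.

'who' functions as the object of the preposition 'to' (recipient of 'send'). The gap is right after 'to'.

The colleague who Amira can send the proposal to ___ kept quiet.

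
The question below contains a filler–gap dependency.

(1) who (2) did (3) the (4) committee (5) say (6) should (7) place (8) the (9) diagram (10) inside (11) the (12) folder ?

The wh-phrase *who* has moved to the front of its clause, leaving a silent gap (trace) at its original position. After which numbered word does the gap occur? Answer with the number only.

Underlying clause: The committee did say who should place the diagram inside the folder.
The filler 'who' is interpreted as the subject of the clause embedded under 'say'. Fronting leaves a gap immediately after 'say':
Who did the committee say ___ should place the diagram inside the folder?
'say' is word 5.

5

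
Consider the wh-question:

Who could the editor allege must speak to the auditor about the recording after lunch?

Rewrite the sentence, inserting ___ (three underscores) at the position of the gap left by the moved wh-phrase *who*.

Pre-movement form: The editor could allege who must speak to the auditor about the recording after lunch.
'who' is the subject of the clause embedded under 'allege'. The gap is right after 'allege'.

Who could the editor allege ___ must speak to the auditor about the recording after lunch?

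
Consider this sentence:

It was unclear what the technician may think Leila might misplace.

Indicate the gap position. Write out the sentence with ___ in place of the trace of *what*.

In situ: The technician may think Leila might misplace what.
'what' is the direct object of 'misplace'. The gap is right after 'misplace'.

It was unclear what the technician may think Leila might misplace ___.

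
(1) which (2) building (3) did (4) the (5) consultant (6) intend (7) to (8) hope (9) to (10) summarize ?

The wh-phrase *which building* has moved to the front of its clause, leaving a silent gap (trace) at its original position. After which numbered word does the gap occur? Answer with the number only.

10

Pre-movement form: The consultant did intend to hope to summarize which building.
The filler 'which building' is interpreted as the direct object of 'summarize'. Wh-movement fronts it, leaving a gap right after 'summarize':
Which building did the consultant intend to hope to summarize ___?
'summarize' is word 10.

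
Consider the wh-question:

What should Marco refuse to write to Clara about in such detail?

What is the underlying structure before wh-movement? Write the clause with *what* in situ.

Marco should refuse to write to Clara about what in such detail.

The filler 'what' is interpreted as the object of the preposition 'about'. Fronting leaves a gap immediately after 'about':
What should Marco refuse to write to Clara about ___ in such detail?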